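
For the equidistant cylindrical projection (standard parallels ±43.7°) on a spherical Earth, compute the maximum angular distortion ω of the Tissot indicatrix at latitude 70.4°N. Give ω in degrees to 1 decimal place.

43.0°

The equidistant cylindrical projection with φ₀ = 43.7° has h = 1 (meridians true) and k = cos φ₀ / cos φ along parallels.
At 70.4°: h = 1.000, k = 2.155; principal scales a = 2.155, b = 1.000.
sin(ω/2) = (a − b)/(a + b) = 1.155/3.155 = 0.3661, so ω = 2 arcsin(0.3661) ≈ 43.0°.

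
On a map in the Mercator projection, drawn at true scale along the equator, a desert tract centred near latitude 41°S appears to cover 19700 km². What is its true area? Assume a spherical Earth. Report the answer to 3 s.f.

11200 km²

The Mercator projection is conformal; its linear scale factor is the same in every direction and equals sec φ = 1/cos φ.
Areal scale = k² = sec²φ = 1/cos²(41°) = 1/0.7547² = 1.756.
True area = apparent / (areal scale) = 19700 / 1.756 ≈ 11200 km².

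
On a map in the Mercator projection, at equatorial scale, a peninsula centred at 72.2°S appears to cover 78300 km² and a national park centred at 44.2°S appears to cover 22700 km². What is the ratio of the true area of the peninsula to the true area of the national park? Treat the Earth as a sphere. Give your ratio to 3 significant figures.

Mercator's areal exaggeration is sec²φ; hence true area = (apparent area) · cos²φ.
True area of peninsula: 78300 × cos²(72.2°) = 78300 × 0.09345 = 7317 km².
True area of national park: 22700 × cos²(44.2°) = 22700 × 0.5140 = 11670 km².
Ratio = 7317 / 11670 ≈ 0.627.

0.627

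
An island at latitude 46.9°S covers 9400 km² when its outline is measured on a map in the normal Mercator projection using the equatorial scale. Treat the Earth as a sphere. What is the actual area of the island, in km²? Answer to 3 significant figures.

4390 km²

Mercator is conformal, so the point scale is isotropic: h = k = sec φ = 1/cos φ.
Areal scale = k² = sec²φ = 1/cos²(46.9°) = 1/0.6833² = 2.142.
True area = apparent / (areal scale) = 9400 / 2.142 ≈ 4390 km².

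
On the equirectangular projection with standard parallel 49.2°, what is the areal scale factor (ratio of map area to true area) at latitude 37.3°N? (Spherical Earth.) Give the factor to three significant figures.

0.821

The equidistant cylindrical projection with φ₀ = 49.2° has h = 1 (meridians true) and k = cos φ₀ / cos φ along parallels.
Areal scale = h·k = 1 × cos φ₀ / cos φ; at 37.3°, h = 1.000, k = 0.8214, so h·k = 0.8214.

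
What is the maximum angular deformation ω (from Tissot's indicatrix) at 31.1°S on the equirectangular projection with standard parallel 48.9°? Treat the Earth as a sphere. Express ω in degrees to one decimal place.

In the equirectangular projection with standard parallel φ₀ = 48.9° (x = Rλ cos φ₀, y = Rφ), meridians are true-scale (h = 1) and the parallel scale is k = cos φ₀ / cos φ.
At 31.1°: h = 1.000, k = 0.7677; principal scales a = 1.000, b = 0.7677.
sin(ω/2) = (a − b)/(a + b) = 0.2323/1.768 = 0.1314, so ω = 2 arcsin(0.1314) ≈ 15.1°.

15.1°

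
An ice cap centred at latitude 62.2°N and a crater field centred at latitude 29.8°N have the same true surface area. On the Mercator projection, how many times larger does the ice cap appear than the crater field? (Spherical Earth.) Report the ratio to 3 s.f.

On Mercator, area is exaggerated by sec²φ = 1/cos²φ.
At 62.2°: sec²(62.2°) = 1/0.4664² = 4.597.
At 29.8°: sec²(29.8°) = 1/0.8678² = 1.328.
Ratio = 4.597/1.328 = cos²(29.8°)/cos²(62.2°) ≈ 3.46.

3.46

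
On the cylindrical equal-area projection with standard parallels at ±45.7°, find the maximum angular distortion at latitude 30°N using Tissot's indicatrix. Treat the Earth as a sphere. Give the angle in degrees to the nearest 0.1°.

24.5°

For cylindrical equal-area with standard parallel φ₀, h = cos φ / cos φ₀ and k = cos φ₀ / cos φ, so h·k = 1.
At 30°: h = 1.240, k = 0.8065; principal scales a = 1.240, b = 0.8065.
sin(ω/2) = (a − b)/(a + b) = 0.4335/2.046 = 0.2118, so ω = 2 arcsin(0.2118) ≈ 24.5°.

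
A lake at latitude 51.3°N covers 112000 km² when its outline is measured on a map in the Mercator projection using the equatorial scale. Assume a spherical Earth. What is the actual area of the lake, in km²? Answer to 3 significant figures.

43800 km²

Mercator is conformal, so the point scale is isotropic: h = k = sec φ = 1/cos φ.
Areal scale = k² = sec²φ = 1/cos²(51.3°) = 1/0.6252² = 2.558.
True area = apparent / (areal scale) = 112000 / 2.558 ≈ 43800 km².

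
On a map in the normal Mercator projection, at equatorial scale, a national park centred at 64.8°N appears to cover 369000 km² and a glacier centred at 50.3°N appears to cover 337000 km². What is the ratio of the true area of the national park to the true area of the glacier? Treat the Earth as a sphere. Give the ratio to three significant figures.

0.486

Since Mercator area scale is 1/cos²φ, the true area equals the apparent area multiplied by cos²φ.
True area of national park: 369000 × cos²(64.8°) = 369000 × 0.1813 = 66900 km².
True area of glacier: 337000 × cos²(50.3°) = 337000 × 0.4080 = 137500 km².
Ratio = 66900 / 137500 ≈ 0.486.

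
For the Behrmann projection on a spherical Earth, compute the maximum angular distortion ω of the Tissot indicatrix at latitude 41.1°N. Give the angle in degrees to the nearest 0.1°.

Behrmann is a cylindrical equal-area projection with standard parallels at ±30°. For cylindrical equal-area with standard parallel φ₀, h = cos φ / cos φ₀ and k = cos φ₀ / cos φ, so h·k = 1.
At 41.1°: h = 0.8701, k = 1.149; principal scales a = 1.149, b = 0.8701.
sin(ω/2) = (a − b)/(a + b) = 0.2791/2.019 = 0.1382, so ω = 2 arcsin(0.1382) ≈ 15.9°.

15.9°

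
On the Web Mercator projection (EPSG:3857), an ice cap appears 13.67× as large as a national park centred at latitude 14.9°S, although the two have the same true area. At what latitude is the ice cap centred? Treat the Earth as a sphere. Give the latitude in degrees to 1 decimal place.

74.8°

Mercator areal scale is sec²φ, so apparent-area ratio = sec²φ₁ / sec²φ₂ = cos²φ₂ / cos²φ₁.
cos²φ₂ / cos²φ₁ = 13.67  ⇒  cos φ₁ = cos 14.9° / √13.67 = 0.9664/3.697 = 0.2614.
φ₁ = arccos(0.2614) ≈ 74.8°.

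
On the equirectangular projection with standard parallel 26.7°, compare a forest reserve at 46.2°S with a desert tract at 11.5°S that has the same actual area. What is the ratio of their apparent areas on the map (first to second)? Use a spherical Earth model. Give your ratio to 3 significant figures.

With standard parallel φ₀ = 26.7°, the equirectangular projection gives x = Rλ cos φ₀, y = Rφ, so h = 1 and k = cos 26.7° / cos φ.
Areal scale at 46.2°: h·k = 1.000 × 1.291 = 1.291.
Areal scale at 11.5°: h·k = 1.000 × 0.9117 = 0.9117.
Ratio = 1.291/0.9117 ≈ 1.42.

1.42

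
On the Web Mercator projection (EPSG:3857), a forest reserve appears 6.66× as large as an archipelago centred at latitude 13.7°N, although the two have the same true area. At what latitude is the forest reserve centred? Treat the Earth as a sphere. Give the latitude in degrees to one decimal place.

On Mercator, (apparent₁)/(apparent₂) = sec²φ₁ / sec²φ₂ when true areas are equal.
cos²φ₂ / cos²φ₁ = 6.66  ⇒  cos φ₁ = cos 13.7° / √6.66 = 0.9715/2.581 = 0.3765.
φ₁ = arccos(0.3765) ≈ 67.9°.

67.9°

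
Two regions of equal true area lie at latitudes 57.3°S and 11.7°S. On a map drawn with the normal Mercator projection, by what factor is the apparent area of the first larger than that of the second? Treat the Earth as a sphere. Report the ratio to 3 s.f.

3.29

Mercator areal scale is sec²φ.
At 57.3°: sec²(57.3°) = 1/0.5402² = 3.426.
At 11.7°: sec²(11.7°) = 1/0.9792² = 1.043.
Ratio = 3.426/1.043 = cos²(11.7°)/cos²(57.3°) ≈ 3.29.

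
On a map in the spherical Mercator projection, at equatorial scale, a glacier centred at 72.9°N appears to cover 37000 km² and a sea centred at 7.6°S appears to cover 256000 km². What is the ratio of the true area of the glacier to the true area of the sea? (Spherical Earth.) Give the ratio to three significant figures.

Since Mercator area scale is 1/cos²φ, the true area equals the apparent area multiplied by cos²φ.
True area of glacier: 37000 × cos²(72.9°) = 37000 × 0.08646 = 3199 km².
True area of sea: 256000 × cos²(7.6°) = 256000 × 0.9825 = 251500 km².
Ratio = 3199 / 251500 ≈ 0.0127.

0.0127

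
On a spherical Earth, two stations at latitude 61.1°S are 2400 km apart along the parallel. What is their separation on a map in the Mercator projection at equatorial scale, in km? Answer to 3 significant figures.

For Mercator, h = k = sec φ (a conformal cylindrical projection has a single point scale, 1/cos φ).
Along the parallel, k = sec 61.1° = 1/0.4833 = 2.069.
Map distance = 2400 × 2.069 ≈ 4970 km.

4970 km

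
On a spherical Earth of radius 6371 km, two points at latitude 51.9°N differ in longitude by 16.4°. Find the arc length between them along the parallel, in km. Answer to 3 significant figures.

1130 km

Arc length along a parallel = R cos φ · Δλ (with Δλ in radians).
= 6371 × cos 51.9° × (16.4° × π/180) = 6371 × 0.6170 × 0.2862 ≈ 1130 km.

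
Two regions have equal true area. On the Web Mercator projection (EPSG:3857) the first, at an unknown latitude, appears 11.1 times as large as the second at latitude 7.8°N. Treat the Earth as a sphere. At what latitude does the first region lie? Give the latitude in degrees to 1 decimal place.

72.7°

For equal true areas on Mercator, apparent areas scale as sec²φ, so the ratio is cos²φ₂ / cos²φ₁.
cos²φ₂ / cos²φ₁ = 11.1  ⇒  cos φ₁ = cos 7.8° / √11.1 = 0.9907/3.332 = 0.2974.
φ₁ = arccos(0.2974) ≈ 72.7°.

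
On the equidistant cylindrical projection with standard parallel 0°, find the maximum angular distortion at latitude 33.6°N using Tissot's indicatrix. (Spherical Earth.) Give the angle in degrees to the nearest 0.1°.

In the plate carrée (x = Rλ, y = Rφ), meridians are true-scale (h = 1) and parallels are stretched by k = sec φ.
At 33.6°: h = 1.000, k = 1.201; principal scales a = 1.201, b = 1.000.
sin(ω/2) = (a − b)/(a + b) = 0.2006/2.201 = 0.09115, so ω = 2 arcsin(0.09115) ≈ 10.5°.

10.5°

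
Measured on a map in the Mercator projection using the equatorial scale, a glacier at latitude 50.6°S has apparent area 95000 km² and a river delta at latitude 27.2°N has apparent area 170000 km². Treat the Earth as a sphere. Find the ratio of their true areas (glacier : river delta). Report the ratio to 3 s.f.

0.285

Mercator's areal exaggeration is sec²φ; hence true area = (apparent area) · cos²φ.
True area of glacier: 95000 × cos²(50.6°) = 95000 × 0.4029 = 38270 km².
True area of river delta: 170000 × cos²(27.2°) = 170000 × 0.7911 = 134500 km².
Ratio = 38270 / 134500 ≈ 0.285.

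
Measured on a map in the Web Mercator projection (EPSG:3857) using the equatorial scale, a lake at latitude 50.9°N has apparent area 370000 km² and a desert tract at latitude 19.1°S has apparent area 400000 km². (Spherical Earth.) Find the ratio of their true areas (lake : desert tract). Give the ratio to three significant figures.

Since Mercator area scale is 1/cos²φ, the true area equals the apparent area multiplied by cos²φ.
True area of lake: 370000 × cos²(50.9°) = 370000 × 0.3978 = 147200 km².
True area of desert tract: 400000 × cos²(19.1°) = 400000 × 0.8929 = 357200 km².
Ratio = 147200 / 357200 ≈ 0.412.

0.412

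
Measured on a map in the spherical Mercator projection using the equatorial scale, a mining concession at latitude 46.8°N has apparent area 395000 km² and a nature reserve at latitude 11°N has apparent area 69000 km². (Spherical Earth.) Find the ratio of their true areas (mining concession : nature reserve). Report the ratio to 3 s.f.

2.78

On Mercator the areal scale is sec²φ, so true area = apparent × cos²φ.
True area of mining concession: 395000 × cos²(46.8°) = 395000 × 0.4686 = 185100 km².
True area of nature reserve: 69000 × cos²(11°) = 69000 × 0.9636 = 66490 km².
Ratio = 185100 / 66490 ≈ 2.78.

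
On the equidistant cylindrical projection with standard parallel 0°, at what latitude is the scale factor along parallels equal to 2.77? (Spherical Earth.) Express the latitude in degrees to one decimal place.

Plate carrée: h = 1, k = sec φ along parallels.
sec φ = 2.77  ⇒  cos φ = 0.3610  ⇒  φ ≈ 68.8°.

68.8°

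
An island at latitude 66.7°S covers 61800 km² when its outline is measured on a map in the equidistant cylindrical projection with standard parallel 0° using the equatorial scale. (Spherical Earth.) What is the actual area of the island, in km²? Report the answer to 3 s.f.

For the equirectangular projection with φ₀ = 0 (plate carrée), h = 1 along meridians and k = sec φ along parallels.
Areal scale = h·k = 1 × sec φ; at 66.7°, h = 1.000, k = 2.528, so h·k = 2.528.
True area = apparent / (areal scale) = 61800 / 2.528 ≈ 24400 km².

24400 km²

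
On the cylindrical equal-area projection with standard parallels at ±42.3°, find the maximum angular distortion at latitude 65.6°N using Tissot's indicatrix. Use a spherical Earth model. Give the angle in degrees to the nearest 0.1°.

63.3°

For cylindrical equal-area with standard parallel φ₀, h = cos φ / cos φ₀ and k = cos φ₀ / cos φ, so h·k = 1.
At 65.6°: h = 0.5585, k = 1.790; principal scales a = 1.790, b = 0.5585.
sin(ω/2) = (a − b)/(a + b) = 1.232/2.349 = 0.5244, so ω = 2 arcsin(0.5244) ≈ 63.3°.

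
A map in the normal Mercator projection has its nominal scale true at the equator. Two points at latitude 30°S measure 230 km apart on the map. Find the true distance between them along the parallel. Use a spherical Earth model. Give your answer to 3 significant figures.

The Mercator projection is conformal; its linear scale factor is the same in every direction and equals sec φ = 1/cos φ.
Along the parallel at 30°, map distances are exaggerated by k = sec 30° = 1.155.
True distance = 230 / 1.155 = 230 × cos 30° ≈ 199 km.

199 km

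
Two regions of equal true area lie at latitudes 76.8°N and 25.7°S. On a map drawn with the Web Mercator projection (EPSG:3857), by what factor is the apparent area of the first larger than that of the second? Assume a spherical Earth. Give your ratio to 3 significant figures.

On Mercator, area is exaggerated by sec²φ = 1/cos²φ.
At 76.8°: sec²(76.8°) = 1/0.2284² = 19.18.
At 25.7°: sec²(25.7°) = 1/0.9011² = 1.232.
Ratio = 19.18/1.232 = cos²(25.7°)/cos²(76.8°) ≈ 15.6.

15.6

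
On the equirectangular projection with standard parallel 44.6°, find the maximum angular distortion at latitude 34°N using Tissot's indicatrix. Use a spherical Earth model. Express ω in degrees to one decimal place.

8.7°

The equidistant cylindrical projection with φ₀ = 44.6° has h = 1 (meridians true) and k = cos φ₀ / cos φ along parallels.
At 34°: h = 1.000, k = 0.8589; principal scales a = 1.000, b = 0.8589.
sin(ω/2) = (a − b)/(a + b) = 0.1411/1.859 = 0.07593, so ω = 2 arcsin(0.07593) ≈ 8.7°.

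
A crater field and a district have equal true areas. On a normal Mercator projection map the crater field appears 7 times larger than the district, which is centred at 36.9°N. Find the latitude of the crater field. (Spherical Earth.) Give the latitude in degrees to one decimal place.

72.4°

For equal true areas on Mercator, apparent areas scale as sec²φ, so the ratio is cos²φ₂ / cos²φ₁.
cos²φ₂ / cos²φ₁ = 7  ⇒  cos φ₁ = cos 36.9° / √7 = 0.7997/2.646 = 0.3023.
φ₁ = arccos(0.3023) ≈ 72.4°.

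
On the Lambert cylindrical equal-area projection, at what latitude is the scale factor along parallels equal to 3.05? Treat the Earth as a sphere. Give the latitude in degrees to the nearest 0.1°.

70.9°

The Lambert cylindrical equal-area projection is the cylindrical equal-area projection with its standard parallel at the equator (φ₀ = 0). For cylindrical equal-area with standard parallel φ₀, h = cos φ / cos φ₀ and k = cos φ₀ / cos φ, so h·k = 1.
k = cos φ₀ / cos φ = 3.05  ⇒  cos φ = cos 0° / 3.05 = 0.3279.
φ = arccos(0.3279) ≈ 70.9°.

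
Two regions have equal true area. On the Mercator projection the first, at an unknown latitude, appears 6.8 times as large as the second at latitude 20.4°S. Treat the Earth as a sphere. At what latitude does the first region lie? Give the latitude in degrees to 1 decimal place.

For equal true areas on Mercator, apparent areas scale as sec²φ, so the ratio is cos²φ₂ / cos²φ₁.
cos²φ₂ / cos²φ₁ = 6.8  ⇒  cos φ₁ = cos 20.4° / √6.8 = 0.9373/2.608 = 0.3594.
φ₁ = arccos(0.3594) ≈ 68.9°.

68.9°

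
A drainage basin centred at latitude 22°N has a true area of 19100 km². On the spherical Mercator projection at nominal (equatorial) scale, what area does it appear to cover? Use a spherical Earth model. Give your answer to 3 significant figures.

22200 km²

Mercator is conformal, so the point scale is isotropic: h = k = sec φ = 1/cos φ.
Areal scale = k² = sec²φ = 1/cos²(22°) = 1/0.9272² = 1.163.
Apparent area = 19100 × 1.163 ≈ 22200 km².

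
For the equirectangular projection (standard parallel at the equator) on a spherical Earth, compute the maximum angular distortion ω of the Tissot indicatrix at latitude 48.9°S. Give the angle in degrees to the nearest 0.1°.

23.9°

Plate carrée maps x = Rλ, y = Rφ. The meridian scale is h = 1 and the parallel scale is k = 1/cos φ = sec φ.
At 48.9°: h = 1.000, k = 1.521; principal scales a = 1.521, b = 1.000.
sin(ω/2) = (a − b)/(a + b) = 0.5212/2.521 = 0.2067, so ω = 2 arcsin(0.2067) ≈ 23.9°.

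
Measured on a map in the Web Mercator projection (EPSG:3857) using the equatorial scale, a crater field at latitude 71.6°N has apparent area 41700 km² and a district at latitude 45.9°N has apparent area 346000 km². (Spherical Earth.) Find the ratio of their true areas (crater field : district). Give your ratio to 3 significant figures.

Since Mercator area scale is 1/cos²φ, the true area equals the apparent area multiplied by cos²φ.
True area of crater field: 41700 × cos²(71.6°) = 41700 × 0.09963 = 4155 km².
True area of district: 346000 × cos²(45.9°) = 346000 × 0.4843 = 167600 km².
Ratio = 4155 / 167600 ≈ 0.0248.

0.0248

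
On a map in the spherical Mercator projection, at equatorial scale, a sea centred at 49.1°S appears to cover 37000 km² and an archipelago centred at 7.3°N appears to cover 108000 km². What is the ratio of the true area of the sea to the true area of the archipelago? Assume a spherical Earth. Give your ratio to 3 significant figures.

0.149

Since Mercator area scale is 1/cos²φ, the true area equals the apparent area multiplied by cos²φ.
True area of sea: 37000 × cos²(49.1°) = 37000 × 0.4287 = 15860 km².
True area of archipelago: 108000 × cos²(7.3°) = 108000 × 0.9839 = 106300 km².
Ratio = 15860 / 106300 ≈ 0.149.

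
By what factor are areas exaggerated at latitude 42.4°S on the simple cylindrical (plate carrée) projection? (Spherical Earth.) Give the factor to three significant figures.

1.35

Plate carrée maps x = Rλ, y = Rφ. The meridian scale is h = 1 and the parallel scale is k = 1/cos φ = sec φ.
Areal scale = h·k = 1 × sec φ; at 42.4°, h = 1.000, k = 1.354, so h·k = 1.354.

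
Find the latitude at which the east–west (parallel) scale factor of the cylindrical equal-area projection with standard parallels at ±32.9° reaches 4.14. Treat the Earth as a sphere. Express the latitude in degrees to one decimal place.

78.3°

For cylindrical equal-area with standard parallel φ₀, h = cos φ / cos φ₀ and k = cos φ₀ / cos φ, so h·k = 1.
k = cos φ₀ / cos φ = 4.14  ⇒  cos φ = cos 32.9° / 4.14 = 0.2028.
φ = arccos(0.2028) ≈ 78.3°.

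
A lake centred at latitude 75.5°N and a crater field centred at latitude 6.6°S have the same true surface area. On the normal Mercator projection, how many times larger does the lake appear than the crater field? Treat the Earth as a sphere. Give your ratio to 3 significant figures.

15.7

On Mercator, area is exaggerated by sec²φ = 1/cos²φ.
At 75.5°: sec²(75.5°) = 1/0.2504² = 15.95.
At 6.6°: sec²(6.6°) = 1/0.9934² = 1.013.
Ratio = 15.95/1.013 = cos²(6.6°)/cos²(75.5°) ≈ 15.7.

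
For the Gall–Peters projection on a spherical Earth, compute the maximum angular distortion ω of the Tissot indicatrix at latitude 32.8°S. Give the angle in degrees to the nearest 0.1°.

Gall–Peters is a cylindrical equal-area projection with standard parallels at ±45°. A cylindrical equal-area projection with standard parallel φ₀ has meridian scale h = cos φ / cos φ₀ and parallel scale k = cos φ₀ / cos φ (so areas are preserved, h·k = 1).
At 32.8°: h = 1.189, k = 0.8412; principal scales a = 1.189, b = 0.8412.
sin(ω/2) = (a − b)/(a + b) = 0.3475/2.030 = 0.1712, so ω = 2 arcsin(0.1712) ≈ 19.7°.

19.7°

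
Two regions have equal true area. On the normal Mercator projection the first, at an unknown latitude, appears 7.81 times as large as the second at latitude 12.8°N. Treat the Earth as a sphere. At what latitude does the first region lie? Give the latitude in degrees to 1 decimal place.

On Mercator, (apparent₁)/(apparent₂) = sec²φ₁ / sec²φ₂ when true areas are equal.
cos²φ₂ / cos²φ₁ = 7.81  ⇒  cos φ₁ = cos 12.8° / √7.81 = 0.9751/2.795 = 0.3489.
φ₁ = arccos(0.3489) ≈ 69.6°.

69.6°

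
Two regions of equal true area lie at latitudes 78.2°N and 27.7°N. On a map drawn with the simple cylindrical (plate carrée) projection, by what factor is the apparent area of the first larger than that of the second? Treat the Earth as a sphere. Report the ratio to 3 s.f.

4.33

Plate carrée maps x = Rλ, y = Rφ. The meridian scale is h = 1 and the parallel scale is k = 1/cos φ = sec φ.
Areal scale at 78.2°: h·k = 1.000 × 4.890 = 4.890.
Areal scale at 27.7°: h·k = 1.000 × 1.129 = 1.129.
Ratio = 4.890/1.129 ≈ 4.33.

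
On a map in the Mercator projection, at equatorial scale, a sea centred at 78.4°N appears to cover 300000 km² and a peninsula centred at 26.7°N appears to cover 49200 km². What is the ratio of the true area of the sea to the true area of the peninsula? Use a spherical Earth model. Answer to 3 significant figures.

0.309

On Mercator the areal scale is sec²φ, so true area = apparent × cos²φ.
True area of sea: 300000 × cos²(78.4°) = 300000 × 0.04043 = 12130 km².
True area of peninsula: 49200 × cos²(26.7°) = 49200 × 0.7981 = 39270 km².
Ratio = 12130 / 39270 ≈ 0.309.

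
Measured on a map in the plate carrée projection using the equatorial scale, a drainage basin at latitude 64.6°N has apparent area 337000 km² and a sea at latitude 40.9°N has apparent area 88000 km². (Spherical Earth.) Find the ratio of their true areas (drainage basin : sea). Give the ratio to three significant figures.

2.17

Plate carrée has h = 1 and k = sec φ, giving areal scale sec φ; true area = (apparent area) · cos φ.
True area of drainage basin: 337000 × cos(64.6°) = 337000 × 0.4289 = 144600 km².
True area of sea: 88000 × cos(40.9°) = 88000 × 0.7559 = 66520 km².
Ratio = 144600 / 66520 ≈ 2.17.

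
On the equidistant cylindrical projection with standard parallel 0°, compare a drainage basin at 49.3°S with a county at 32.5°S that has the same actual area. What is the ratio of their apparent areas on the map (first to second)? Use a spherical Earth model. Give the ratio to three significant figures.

Plate carrée maps x = Rλ, y = Rφ. The meridian scale is h = 1 and the parallel scale is k = 1/cos φ = sec φ.
Areal scale at 49.3°: h·k = 1.000 × 1.534 = 1.534.
Areal scale at 32.5°: h·k = 1.000 × 1.186 = 1.186.
Ratio = 1.534/1.186 ≈ 1.29.

1.29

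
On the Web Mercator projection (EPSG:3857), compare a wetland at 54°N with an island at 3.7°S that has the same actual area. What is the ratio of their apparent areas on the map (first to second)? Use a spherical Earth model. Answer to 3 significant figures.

Mercator is conformal with k = sec φ, so areal scale = k² = sec²φ.
At 54°: sec²(54°) = 1/0.5878² = 2.894.
At 3.7°: sec²(3.7°) = 1/0.9979² = 1.004.
Ratio = 2.894/1.004 = cos²(3.7°)/cos²(54°) ≈ 2.88.

2.88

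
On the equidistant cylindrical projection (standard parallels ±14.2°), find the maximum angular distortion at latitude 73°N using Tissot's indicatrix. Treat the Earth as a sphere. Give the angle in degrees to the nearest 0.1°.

With standard parallel φ₀ = 14.2°, the equirectangular projection gives x = Rλ cos φ₀, y = Rφ, so h = 1 and k = cos 14.2° / cos φ.
At 73°: h = 1.000, k = 3.316; principal scales a = 3.316, b = 1.000.
sin(ω/2) = (a − b)/(a + b) = 2.316/4.316 = 0.5366, so ω = 2 arcsin(0.5366) ≈ 64.9°.

64.9°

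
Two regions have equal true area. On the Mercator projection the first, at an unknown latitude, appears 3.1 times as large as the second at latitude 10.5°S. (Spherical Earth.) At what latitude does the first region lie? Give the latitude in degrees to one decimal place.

56.1°

Mercator areal scale is sec²φ, so apparent-area ratio = sec²φ₁ / sec²φ₂ = cos²φ₂ / cos²φ₁.
cos²φ₂ / cos²φ₁ = 3.1  ⇒  cos φ₁ = cos 10.5° / √3.1 = 0.9833/1.761 = 0.5585.
φ₁ = arccos(0.5585) ≈ 56.1°.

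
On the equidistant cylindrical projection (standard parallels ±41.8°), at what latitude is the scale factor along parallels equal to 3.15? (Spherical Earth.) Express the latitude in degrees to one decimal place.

The equidistant cylindrical projection with φ₀ = 41.8° has h = 1 (meridians true) and k = cos φ₀ / cos φ along parallels.
k = cos φ₀ / cos φ = 3.15  ⇒  cos φ = cos 41.8° / 3.15 = 0.2367.
φ = arccos(0.2367) ≈ 76.3°.

76.3°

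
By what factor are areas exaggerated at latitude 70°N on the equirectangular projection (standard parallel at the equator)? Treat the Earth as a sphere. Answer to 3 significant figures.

In the plate carrée (x = Rλ, y = Rφ), meridians are true-scale (h = 1) and parallels are stretched by k = sec φ.
Areal scale = h·k = 1 × sec φ; at 70°, h = 1.000, k = 2.924, so h·k = 2.924.

2.92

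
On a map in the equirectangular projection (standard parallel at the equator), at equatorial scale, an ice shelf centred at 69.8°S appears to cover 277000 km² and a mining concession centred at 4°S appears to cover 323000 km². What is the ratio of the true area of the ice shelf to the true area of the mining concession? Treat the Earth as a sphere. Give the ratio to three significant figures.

Plate carrée has h = 1 and k = sec φ, giving areal scale sec φ; true area = (apparent area) · cos φ.
True area of ice shelf: 277000 × cos(69.8°) = 277000 × 0.3453 = 95650 km².
True area of mining concession: 323000 × cos(4°) = 323000 × 0.9976 = 322200 km².
Ratio = 95650 / 322200 ≈ 0.297.

0.297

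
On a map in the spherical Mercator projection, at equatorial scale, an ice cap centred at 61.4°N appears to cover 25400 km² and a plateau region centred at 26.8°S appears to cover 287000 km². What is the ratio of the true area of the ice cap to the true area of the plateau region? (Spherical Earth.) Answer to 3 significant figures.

Mercator's areal exaggeration is sec²φ; hence true area = (apparent area) · cos²φ.
True area of ice cap: 25400 × cos²(61.4°) = 25400 × 0.2291 = 5820 km².
True area of plateau region: 287000 × cos²(26.8°) = 287000 × 0.7967 = 228700 km².
Ratio = 5820 / 228700 ≈ 0.0255.

0.0255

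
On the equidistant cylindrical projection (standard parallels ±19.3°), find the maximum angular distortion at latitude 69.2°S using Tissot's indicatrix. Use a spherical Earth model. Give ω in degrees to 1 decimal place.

53.9°

With standard parallel φ₀ = 19.3°, the equirectangular projection gives x = Rλ cos φ₀, y = Rφ, so h = 1 and k = cos 19.3° / cos φ.
At 69.2°: h = 1.000, k = 2.658; principal scales a = 2.658, b = 1.000.
sin(ω/2) = (a − b)/(a + b) = 1.658/3.658 = 0.4532, so ω = 2 arcsin(0.4532) ≈ 53.9°.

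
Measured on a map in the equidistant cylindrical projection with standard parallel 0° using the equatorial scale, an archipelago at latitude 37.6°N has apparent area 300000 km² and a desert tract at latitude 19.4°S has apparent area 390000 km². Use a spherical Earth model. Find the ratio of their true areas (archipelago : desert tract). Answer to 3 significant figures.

Plate carrée has h = 1 and k = sec φ, giving areal scale sec φ; true area = (apparent area) · cos φ.
True area of archipelago: 300000 × cos(37.6°) = 300000 × 0.7923 = 237700 km².
True area of desert tract: 390000 × cos(19.4°) = 390000 × 0.9432 = 367900 km².
Ratio = 237700 / 367900 ≈ 0.646.

0.646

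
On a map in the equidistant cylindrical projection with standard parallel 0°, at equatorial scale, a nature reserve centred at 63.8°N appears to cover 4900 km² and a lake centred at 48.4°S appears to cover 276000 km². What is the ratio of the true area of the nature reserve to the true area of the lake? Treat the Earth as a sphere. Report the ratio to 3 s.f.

0.0118

On the plate carrée, areal scale = h·k = 1 × sec φ, so true area = apparent × cos φ.
True area of nature reserve: 4900 × cos(63.8°) = 4900 × 0.4415 = 2163 km².
True area of lake: 276000 × cos(48.4°) = 276000 × 0.6639 = 183200 km².
Ratio = 2163 / 183200 ≈ 0.0118.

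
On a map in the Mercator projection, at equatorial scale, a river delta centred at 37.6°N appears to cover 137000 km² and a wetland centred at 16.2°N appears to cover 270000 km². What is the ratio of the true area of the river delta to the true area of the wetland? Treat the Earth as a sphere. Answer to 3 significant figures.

0.345

Since Mercator area scale is 1/cos²φ, the true area equals the apparent area multiplied by cos²φ.
True area of river delta: 137000 × cos²(37.6°) = 137000 × 0.6277 = 86000 km².
True area of wetland: 270000 × cos²(16.2°) = 270000 × 0.9222 = 249000 km².
Ratio = 86000 / 249000 ≈ 0.345.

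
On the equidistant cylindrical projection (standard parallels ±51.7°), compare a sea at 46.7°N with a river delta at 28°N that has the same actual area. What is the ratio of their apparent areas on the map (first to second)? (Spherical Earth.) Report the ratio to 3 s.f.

The equidistant cylindrical projection with φ₀ = 51.7° has h = 1 (meridians true) and k = cos φ₀ / cos φ along parallels.
Areal scale at 46.7°: h·k = 1.000 × 0.9037 = 0.9037.
Areal scale at 28°: h·k = 1.000 × 0.7019 = 0.7019.
Ratio = 0.9037/0.7019 ≈ 1.29.

1.29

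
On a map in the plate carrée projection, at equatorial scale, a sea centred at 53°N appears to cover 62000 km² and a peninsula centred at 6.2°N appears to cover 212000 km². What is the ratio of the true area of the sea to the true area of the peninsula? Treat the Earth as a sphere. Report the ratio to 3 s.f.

0.177

On the plate carrée, areal scale = h·k = 1 × sec φ, so true area = apparent × cos φ.
True area of sea: 62000 × cos(53°) = 62000 × 0.6018 = 37310 km².
True area of peninsula: 212000 × cos(6.2°) = 212000 × 0.9942 = 210800 km².
Ratio = 37310 / 210800 ≈ 0.177.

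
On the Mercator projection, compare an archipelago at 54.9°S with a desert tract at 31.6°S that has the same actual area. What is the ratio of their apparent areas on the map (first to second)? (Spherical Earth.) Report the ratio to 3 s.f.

2.19

Mercator areal scale is sec²φ.
At 54.9°: sec²(54.9°) = 1/0.5750² = 3.025.
At 31.6°: sec²(31.6°) = 1/0.8517² = 1.378.
Ratio = 3.025/1.378 = cos²(31.6°)/cos²(54.9°) ≈ 2.19.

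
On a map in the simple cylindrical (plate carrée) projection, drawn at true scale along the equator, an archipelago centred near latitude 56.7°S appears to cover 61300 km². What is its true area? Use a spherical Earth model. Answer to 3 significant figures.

33700 km²

For the equirectangular projection with φ₀ = 0 (plate carrée), h = 1 along meridians and k = sec φ along parallels.
Areal scale = h·k = 1 × sec φ; at 56.7°, h = 1.000, k = 1.821, so h·k = 1.821.
True area = apparent / (areal scale) = 61300 / 1.821 ≈ 33700 km².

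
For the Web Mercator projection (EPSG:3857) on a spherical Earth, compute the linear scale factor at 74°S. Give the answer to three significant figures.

3.63

The Mercator projection is conformal; its linear scale factor is the same in every direction and equals sec φ = 1/cos φ.
k = 1/cos 74° = 1/0.2756 = 3.628.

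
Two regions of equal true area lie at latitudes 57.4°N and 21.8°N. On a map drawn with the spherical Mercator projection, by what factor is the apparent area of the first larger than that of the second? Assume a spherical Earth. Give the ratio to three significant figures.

Mercator is conformal with k = sec φ, so areal scale = k² = sec²φ.
At 57.4°: sec²(57.4°) = 1/0.5388² = 3.445.
At 21.8°: sec²(21.8°) = 1/0.9285² = 1.160.
Ratio = 3.445/1.160 = cos²(21.8°)/cos²(57.4°) ≈ 2.97.

2.97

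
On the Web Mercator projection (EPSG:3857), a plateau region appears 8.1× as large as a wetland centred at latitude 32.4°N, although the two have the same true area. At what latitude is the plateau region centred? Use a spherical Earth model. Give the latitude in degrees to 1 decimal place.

For equal true areas on Mercator, apparent areas scale as sec²φ, so the ratio is cos²φ₂ / cos²φ₁.
cos²φ₂ / cos²φ₁ = 8.1  ⇒  cos φ₁ = cos 32.4° / √8.1 = 0.8443/2.846 = 0.2967.
φ₁ = arccos(0.2967) ≈ 72.7°.

72.7°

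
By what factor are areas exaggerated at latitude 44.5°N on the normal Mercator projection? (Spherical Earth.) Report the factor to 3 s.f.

1.97

For Mercator, h = k = sec φ (a conformal cylindrical projection has a single point scale, 1/cos φ).
Areal scale = k² = sec²φ = 1/cos²(44.5°) = 1/0.7133² = 1.966.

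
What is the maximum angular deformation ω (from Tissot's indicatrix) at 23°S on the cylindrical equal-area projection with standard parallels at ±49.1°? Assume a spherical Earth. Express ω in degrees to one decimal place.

A cylindrical equal-area projection with standard parallel φ₀ has meridian scale h = cos φ / cos φ₀ and parallel scale k = cos φ₀ / cos φ (so areas are preserved, h·k = 1).
At 23°: h = 1.406, k = 0.7113; principal scales a = 1.406, b = 0.7113.
sin(ω/2) = (a − b)/(a + b) = 0.6946/2.117 = 0.3281, so ω = 2 arcsin(0.3281) ≈ 38.3°.

38.3°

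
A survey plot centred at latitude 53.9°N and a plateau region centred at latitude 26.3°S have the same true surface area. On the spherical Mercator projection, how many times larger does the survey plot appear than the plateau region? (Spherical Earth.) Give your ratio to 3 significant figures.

On Mercator, area is exaggerated by sec²φ = 1/cos²φ.
At 53.9°: sec²(53.9°) = 1/0.5892² = 2.881.
At 26.3°: sec²(26.3°) = 1/0.8965² = 1.244.
Ratio = 2.881/1.244 = cos²(26.3°)/cos²(53.9°) ≈ 2.32.

2.32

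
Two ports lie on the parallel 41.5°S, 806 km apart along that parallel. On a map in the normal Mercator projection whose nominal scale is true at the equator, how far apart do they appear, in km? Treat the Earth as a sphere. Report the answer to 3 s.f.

The Mercator projection is conformal; its linear scale factor is the same in every direction and equals sec φ = 1/cos φ.
Along the parallel, k = sec 41.5° = 1/0.7490 = 1.335.
Map distance = 806 × 1.335 ≈ 1080 km.

1080 km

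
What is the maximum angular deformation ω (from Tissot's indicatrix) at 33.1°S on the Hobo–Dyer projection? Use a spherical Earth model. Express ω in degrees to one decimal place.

The Hobo–Dyer projection is cylindrical equal-area with φ₀ = 37.5°. Cylindrical equal-area (φ₀ = 37.5°): h = cos φ / cos 37.5° along meridians, k = cos 37.5° / cos φ along parallels; h·k = 1.
At 33.1°: h = 1.056, k = 0.9470; principal scales a = 1.056, b = 0.9470.
sin(ω/2) = (a − b)/(a + b) = 0.1089/2.003 = 0.05436, so ω = 2 arcsin(0.05436) ≈ 6.2°.

6.2°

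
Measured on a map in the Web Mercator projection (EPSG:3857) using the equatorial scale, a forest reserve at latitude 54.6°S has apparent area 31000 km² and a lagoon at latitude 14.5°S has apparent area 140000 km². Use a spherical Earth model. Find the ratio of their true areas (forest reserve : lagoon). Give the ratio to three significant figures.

Since Mercator area scale is 1/cos²φ, the true area equals the apparent area multiplied by cos²φ.
True area of forest reserve: 31000 × cos²(54.6°) = 31000 × 0.3356 = 10400 km².
True area of lagoon: 140000 × cos²(14.5°) = 140000 × 0.9373 = 131200 km².
Ratio = 10400 / 131200 ≈ 0.0793.

0.0793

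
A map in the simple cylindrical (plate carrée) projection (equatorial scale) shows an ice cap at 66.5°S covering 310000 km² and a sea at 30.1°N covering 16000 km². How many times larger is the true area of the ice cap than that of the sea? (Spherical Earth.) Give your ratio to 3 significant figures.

8.93

Plate carrée has h = 1 and k = sec φ, giving areal scale sec φ; true area = (apparent area) · cos φ.
True area of ice cap: 310000 × cos(66.5°) = 310000 × 0.3987 = 123600 km².
True area of sea: 16000 × cos(30.1°) = 16000 × 0.8652 = 13840 km².
Ratio = 123600 / 13840 ≈ 8.93.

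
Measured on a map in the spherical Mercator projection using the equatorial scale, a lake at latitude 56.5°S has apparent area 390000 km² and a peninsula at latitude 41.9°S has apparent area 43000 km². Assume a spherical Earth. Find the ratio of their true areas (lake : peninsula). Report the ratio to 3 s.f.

On Mercator the areal scale is sec²φ, so true area = apparent × cos²φ.
True area of lake: 390000 × cos²(56.5°) = 390000 × 0.3046 = 118800 km².
True area of peninsula: 43000 × cos²(41.9°) = 43000 × 0.5540 = 23820 km².
Ratio = 118800 / 23820 ≈ 4.99.

4.99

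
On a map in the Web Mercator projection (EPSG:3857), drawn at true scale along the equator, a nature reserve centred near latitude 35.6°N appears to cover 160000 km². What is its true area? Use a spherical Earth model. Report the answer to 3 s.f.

Mercator is conformal, so the point scale is isotropic: h = k = sec φ = 1/cos φ.
Areal scale = k² = sec²φ = 1/cos²(35.6°) = 1/0.8131² = 1.513.
True area = apparent / (areal scale) = 160000 / 1.513 ≈ 106000 km².

106000 km²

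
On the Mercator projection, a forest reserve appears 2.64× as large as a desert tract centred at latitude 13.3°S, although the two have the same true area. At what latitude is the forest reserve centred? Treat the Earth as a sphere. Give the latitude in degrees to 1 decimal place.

On Mercator, (apparent₁)/(apparent₂) = sec²φ₁ / sec²φ₂ when true areas are equal.
cos²φ₂ / cos²φ₁ = 2.64  ⇒  cos φ₁ = cos 13.3° / √2.64 = 0.9732/1.625 = 0.5990.
φ₁ = arccos(0.5990) ≈ 53.2°.

53.2°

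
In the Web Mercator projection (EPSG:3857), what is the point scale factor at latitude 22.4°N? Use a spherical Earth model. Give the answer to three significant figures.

1.08

For Mercator, h = k = sec φ (a conformal cylindrical projection has a single point scale, 1/cos φ).
k = 1/cos 22.4° = 1/0.9245 = 1.082.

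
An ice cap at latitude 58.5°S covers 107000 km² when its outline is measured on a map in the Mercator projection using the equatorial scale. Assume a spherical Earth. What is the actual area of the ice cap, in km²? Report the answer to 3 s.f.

29200 km²

The Mercator projection is conformal; its linear scale factor is the same in every direction and equals sec φ = 1/cos φ.
Areal scale = k² = sec²φ = 1/cos²(58.5°) = 1/0.5225² = 3.663.
True area = apparent / (areal scale) = 107000 / 3.663 ≈ 29200 km².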